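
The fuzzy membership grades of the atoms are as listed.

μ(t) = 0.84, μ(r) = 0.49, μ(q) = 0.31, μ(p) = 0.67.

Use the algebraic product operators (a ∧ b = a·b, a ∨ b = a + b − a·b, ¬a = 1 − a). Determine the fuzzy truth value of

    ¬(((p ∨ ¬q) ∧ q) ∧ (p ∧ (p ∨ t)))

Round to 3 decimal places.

¬q = 1 − 0.3100 = 0.6900
p ∨ ¬q = a + b − a·b on (0.6700, 0.6900) = 0.8977
(p ∨ ¬q) ∧ q = a·b on (0.8977, 0.3100) = 0.2783
p ∨ t = a + b − a·b on (0.6700, 0.8400) = 0.9472
p ∧ (p ∨ t) = a·b on (0.6700, 0.9472) = 0.6346
((p ∨ ¬q) ∧ q) ∧ (p ∧ (p ∨ t)) = a·b on (0.2783, 0.6346) = 0.1766
¬(((p ∨ ¬q) ∧ q) ∧ (p ∧ (p ∨ t))) = 1 − 0.1766 = 0.8234

0.823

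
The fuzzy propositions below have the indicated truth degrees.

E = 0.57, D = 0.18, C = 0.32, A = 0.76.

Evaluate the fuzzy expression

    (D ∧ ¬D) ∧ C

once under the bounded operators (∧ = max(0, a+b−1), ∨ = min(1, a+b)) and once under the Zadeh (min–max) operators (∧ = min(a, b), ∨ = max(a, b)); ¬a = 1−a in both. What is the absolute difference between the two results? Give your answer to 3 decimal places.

0.180

Under bounded:
  ¬D = 1 − 0.18 = 0.82
  D ∧ ¬D = max(0, a+b−1) on (0.18, 0.82) = 0.00
  (D ∧ ¬D) ∧ C = max(0, a+b−1) on (0.00, 0.32) = 0.00
  → value = 0.0000
Under Zadeh (min–max):
  ¬D = 1 − 0.18 = 0.82
  D ∧ ¬D = min(a, b) on (0.18, 0.82) = 0.18
  (D ∧ ¬D) ∧ C = min(a, b) on (0.18, 0.32) = 0.18
  → value = 0.1800
|0.0000 − 0.1800| = 0.180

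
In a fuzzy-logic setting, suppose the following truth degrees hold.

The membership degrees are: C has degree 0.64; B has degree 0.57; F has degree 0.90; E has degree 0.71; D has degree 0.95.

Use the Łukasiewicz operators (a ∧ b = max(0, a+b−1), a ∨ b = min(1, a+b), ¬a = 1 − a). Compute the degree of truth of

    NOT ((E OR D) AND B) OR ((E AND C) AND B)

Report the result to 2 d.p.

0.43

E OR D = min(1, a+b) on (0.71, 0.95) = 1.00
(E OR D) AND B = max(0, a+b−1) on (1.00, 0.57) = 0.57
NOT ((E OR D) AND B) = 1 − 0.57 = 0.43
E AND C = max(0, a+b−1) on (0.71, 0.64) = 0.35
(E AND C) AND B = max(0, a+b−1) on (0.35, 0.57) = 0.00
NOT ((E OR D) AND B) OR ((E AND C) AND B) = min(1, a+b) on (0.43, 0.00) = 0.43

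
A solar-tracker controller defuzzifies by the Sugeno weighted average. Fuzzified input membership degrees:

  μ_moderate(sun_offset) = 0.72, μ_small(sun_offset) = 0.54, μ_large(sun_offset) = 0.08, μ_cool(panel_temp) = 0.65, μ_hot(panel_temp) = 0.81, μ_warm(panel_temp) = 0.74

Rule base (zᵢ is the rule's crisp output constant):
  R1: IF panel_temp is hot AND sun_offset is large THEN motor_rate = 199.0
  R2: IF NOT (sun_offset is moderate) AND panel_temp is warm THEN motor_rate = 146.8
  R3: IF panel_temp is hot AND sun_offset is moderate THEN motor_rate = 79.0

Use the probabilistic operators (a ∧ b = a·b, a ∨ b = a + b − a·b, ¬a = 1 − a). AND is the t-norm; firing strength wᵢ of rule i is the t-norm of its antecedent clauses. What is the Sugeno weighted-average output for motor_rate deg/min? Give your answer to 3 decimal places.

104.519

R1 (z=199.0): hot=0.81, large=0.08; AND[a·b] → w = 0.0648
R2 (z=146.8): ¬moderate=1−0.72=0.28, warm=0.74; AND[a·b] → w = 0.2072
R3 (z=79.0): hot=0.81, moderate=0.72; AND[a·b] → w = 0.5832
Weighted average = (0.0648·199.0 + 0.2072·146.8 + 0.5832·79.0) / (0.0648 + 0.2072 + 0.5832)
  = 89.3850 / 0.8552 = 104.519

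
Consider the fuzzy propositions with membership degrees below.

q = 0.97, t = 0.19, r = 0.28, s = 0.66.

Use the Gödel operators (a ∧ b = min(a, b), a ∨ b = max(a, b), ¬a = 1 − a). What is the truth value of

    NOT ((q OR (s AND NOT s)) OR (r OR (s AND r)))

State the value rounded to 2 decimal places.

NOT s = 1 − 0.66 = 0.34
s AND NOT s = min(a, b) on (0.66, 0.34) = 0.34
q OR (s AND NOT s) = max(a, b) on (0.97, 0.34) = 0.97
s AND r = min(a, b) on (0.66, 0.28) = 0.28
r OR (s AND r) = max(a, b) on (0.28, 0.28) = 0.28
(q OR (s AND NOT s)) OR (r OR (s AND r)) = max(a, b) on (0.97, 0.28) = 0.97
NOT ((q OR (s AND NOT s)) OR (r OR (s AND r))) = 1 − 0.97 = 0.03

0.03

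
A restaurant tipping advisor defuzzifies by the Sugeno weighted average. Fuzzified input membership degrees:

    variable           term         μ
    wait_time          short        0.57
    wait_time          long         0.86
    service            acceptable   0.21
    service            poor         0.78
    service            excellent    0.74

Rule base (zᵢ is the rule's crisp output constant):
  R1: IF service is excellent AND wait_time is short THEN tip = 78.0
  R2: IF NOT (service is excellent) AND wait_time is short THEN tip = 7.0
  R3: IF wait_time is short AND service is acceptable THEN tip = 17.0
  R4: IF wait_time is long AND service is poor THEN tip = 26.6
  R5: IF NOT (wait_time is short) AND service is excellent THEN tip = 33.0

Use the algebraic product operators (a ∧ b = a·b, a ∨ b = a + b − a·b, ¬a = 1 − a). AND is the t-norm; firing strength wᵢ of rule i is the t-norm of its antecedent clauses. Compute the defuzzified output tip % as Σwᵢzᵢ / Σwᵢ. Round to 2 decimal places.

R1 (z=78.0): excellent=0.74, short=0.57; AND[a·b] → w = 0.4218
R2 (z=7.0): ¬excellent=1−0.74=0.26, short=0.57; AND[a·b] → w = 0.1482
R3 (z=17.0): short=0.57, acceptable=0.21; AND[a·b] → w = 0.1197
R4 (z=26.6): long=0.86, poor=0.78; AND[a·b] → w = 0.6708
R5 (z=33.0): ¬short=1−0.57=0.43, excellent=0.74; AND[a·b] → w = 0.3182
Weighted average = (0.4218·78.0 + 0.1482·7.0 + 0.1197·17.0 + 0.6708·26.6 + 0.3182·33.0) / (0.4218 + 0.1482 + 0.1197 + 0.6708 + 0.3182)
  = 64.3166 / 1.6787 = 38.31

38.31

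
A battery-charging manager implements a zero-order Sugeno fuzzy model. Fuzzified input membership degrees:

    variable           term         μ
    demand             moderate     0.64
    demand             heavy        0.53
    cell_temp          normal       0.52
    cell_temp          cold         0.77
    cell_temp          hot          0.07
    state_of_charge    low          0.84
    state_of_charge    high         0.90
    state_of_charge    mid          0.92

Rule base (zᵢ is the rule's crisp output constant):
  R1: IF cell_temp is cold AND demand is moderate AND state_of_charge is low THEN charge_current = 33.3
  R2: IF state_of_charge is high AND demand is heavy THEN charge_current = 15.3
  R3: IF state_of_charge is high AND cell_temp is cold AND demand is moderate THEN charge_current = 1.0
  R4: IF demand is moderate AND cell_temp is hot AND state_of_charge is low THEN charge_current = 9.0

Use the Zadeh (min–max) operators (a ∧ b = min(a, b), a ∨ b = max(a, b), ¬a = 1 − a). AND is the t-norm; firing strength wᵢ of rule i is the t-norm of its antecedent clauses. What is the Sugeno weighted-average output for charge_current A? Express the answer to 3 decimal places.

R1 (z=33.3): cold=0.77, moderate=0.64, low=0.84; AND[min(a, b)] → w = 0.64
R2 (z=15.3): high=0.90, heavy=0.53; AND[min(a, b)] → w = 0.53
R3 (z=1.0): high=0.90, cold=0.77, moderate=0.64; AND[min(a, b)] → w = 0.64
R4 (z=9.0): moderate=0.64, hot=0.07, low=0.84; AND[min(a, b)] → w = 0.07
Weighted average = (0.64·33.3 + 0.53·15.3 + 0.64·1.0 + 0.07·9.0) / (0.64 + 0.53 + 0.64 + 0.07)
  = 30.6910 / 1.8800 = 16.325

16.325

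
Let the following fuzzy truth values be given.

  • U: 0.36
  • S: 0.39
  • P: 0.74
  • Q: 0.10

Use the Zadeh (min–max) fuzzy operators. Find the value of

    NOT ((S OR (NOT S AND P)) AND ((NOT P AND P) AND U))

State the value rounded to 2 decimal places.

NOT S = 1 − 0.39 = 0.61
NOT S AND P = min(a, b) on (0.61, 0.74) = 0.61
S OR (NOT S AND P) = max(a, b) on (0.39, 0.61) = 0.61
NOT P = 1 − 0.74 = 0.26
NOT P AND P = min(a, b) on (0.26, 0.74) = 0.26
(NOT P AND P) AND U = min(a, b) on (0.26, 0.36) = 0.26
(S OR (NOT S AND P)) AND ((NOT P AND P) AND U) = min(a, b) on (0.61, 0.26) = 0.26
NOT ((S OR (NOT S AND P)) AND ((NOT P AND P) AND U)) = 1 − 0.26 = 0.74

0.74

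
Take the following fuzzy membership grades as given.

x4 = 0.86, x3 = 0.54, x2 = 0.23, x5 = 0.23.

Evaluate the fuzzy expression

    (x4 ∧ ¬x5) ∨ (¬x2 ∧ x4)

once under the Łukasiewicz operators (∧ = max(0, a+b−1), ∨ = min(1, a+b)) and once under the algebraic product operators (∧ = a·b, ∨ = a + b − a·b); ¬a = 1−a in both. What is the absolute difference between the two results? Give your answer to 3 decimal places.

0.114

Under Łukasiewicz:
  ¬x5 = 1 − 0.23 = 0.77
  x4 ∧ ¬x5 = max(0, a+b−1) on (0.86, 0.77) = 0.63
  ¬x2 = 1 − 0.23 = 0.77
  ¬x2 ∧ x4 = max(0, a+b−1) on (0.77, 0.86) = 0.63
  (x4 ∧ ¬x5) ∨ (¬x2 ∧ x4) = min(1, a+b) on (0.63, 0.63) = 1.00
  → value = 1.0000
Under algebraic product:
  ¬x5 = 1 − 0.2300 = 0.7700
  x4 ∧ ¬x5 = a·b on (0.8600, 0.7700) = 0.6622
  ¬x2 = 1 − 0.2300 = 0.7700
  ¬x2 ∧ x4 = a·b on (0.7700, 0.8600) = 0.6622
  (x4 ∧ ¬x5) ∨ (¬x2 ∧ x4) = a + b − a·b on (0.6622, 0.6622) = 0.8859
  → value = 0.8859
|1.0000 − 0.8859| = 0.114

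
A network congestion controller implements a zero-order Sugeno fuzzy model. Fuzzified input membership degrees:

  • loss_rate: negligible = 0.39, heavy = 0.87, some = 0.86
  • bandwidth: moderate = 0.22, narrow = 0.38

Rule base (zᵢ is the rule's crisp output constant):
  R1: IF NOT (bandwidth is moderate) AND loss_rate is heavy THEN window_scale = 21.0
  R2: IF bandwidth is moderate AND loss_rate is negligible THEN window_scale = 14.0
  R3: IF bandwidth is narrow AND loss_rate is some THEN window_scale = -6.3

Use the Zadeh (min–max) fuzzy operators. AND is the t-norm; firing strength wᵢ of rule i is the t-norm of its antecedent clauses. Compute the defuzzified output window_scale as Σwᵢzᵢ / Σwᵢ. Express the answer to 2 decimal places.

12.37

R1 (z=21.0): ¬moderate=1−0.22=0.78, heavy=0.87; AND[min(a, b)] → w = 0.78
R2 (z=14.0): moderate=0.22, negligible=0.39; AND[min(a, b)] → w = 0.22
R3 (z=-6.3): narrow=0.38, some=0.86; AND[min(a, b)] → w = 0.38
Weighted average = (0.78·21.0 + 0.22·14.0 + 0.38·-6.3) / (0.78 + 0.22 + 0.38)
  = 17.0660 / 1.3800 = 12.37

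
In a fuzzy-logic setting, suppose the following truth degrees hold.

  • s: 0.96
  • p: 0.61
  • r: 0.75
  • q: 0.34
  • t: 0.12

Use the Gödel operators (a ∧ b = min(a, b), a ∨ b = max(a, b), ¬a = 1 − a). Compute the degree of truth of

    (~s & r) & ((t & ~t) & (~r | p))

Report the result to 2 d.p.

~s = 1 − 0.96 = 0.04
~s & r = min(a, b) on (0.04, 0.75) = 0.04
~t = 1 − 0.12 = 0.88
t & ~t = min(a, b) on (0.12, 0.88) = 0.12
~r = 1 − 0.75 = 0.25
~r | p = max(a, b) on (0.25, 0.61) = 0.61
(t & ~t) & (~r | p) = min(a, b) on (0.12, 0.61) = 0.12
(~s & r) & ((t & ~t) & (~r | p)) = min(a, b) on (0.04, 0.12) = 0.04

0.04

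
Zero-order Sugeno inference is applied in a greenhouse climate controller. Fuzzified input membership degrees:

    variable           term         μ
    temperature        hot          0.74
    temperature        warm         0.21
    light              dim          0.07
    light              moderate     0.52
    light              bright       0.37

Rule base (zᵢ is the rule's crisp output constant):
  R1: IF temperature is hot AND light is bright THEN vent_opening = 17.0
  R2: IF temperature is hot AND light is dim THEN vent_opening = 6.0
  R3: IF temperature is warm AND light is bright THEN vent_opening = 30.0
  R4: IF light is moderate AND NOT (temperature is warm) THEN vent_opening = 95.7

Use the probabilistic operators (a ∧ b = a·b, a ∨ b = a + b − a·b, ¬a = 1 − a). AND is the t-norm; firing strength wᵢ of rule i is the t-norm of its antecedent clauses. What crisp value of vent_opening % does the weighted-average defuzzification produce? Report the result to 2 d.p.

R1 (z=17.0): hot=0.74, bright=0.37; AND[a·b] → w = 0.2738
R2 (z=6.0): hot=0.74, dim=0.07; AND[a·b] → w = 0.0518
R3 (z=30.0): warm=0.21, bright=0.37; AND[a·b] → w = 0.0777
R4 (z=95.7): moderate=0.52, ¬warm=1−0.21=0.79; AND[a·b] → w = 0.4108
Weighted average = (0.2738·17.0 + 0.0518·6.0 + 0.0777·30.0 + 0.4108·95.7) / (0.2738 + 0.0518 + 0.0777 + 0.4108)
  = 46.6100 / 0.8141 = 57.25

57.25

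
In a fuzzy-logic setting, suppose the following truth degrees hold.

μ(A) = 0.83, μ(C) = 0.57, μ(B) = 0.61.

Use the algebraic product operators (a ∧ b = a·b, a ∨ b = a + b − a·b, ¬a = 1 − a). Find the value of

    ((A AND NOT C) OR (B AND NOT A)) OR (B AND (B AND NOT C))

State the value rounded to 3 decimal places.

0.516

NOT C = 1 − 0.5700 = 0.4300
A AND NOT C = a·b on (0.8300, 0.4300) = 0.3569
NOT A = 1 − 0.8300 = 0.1700
B AND NOT A = a·b on (0.6100, 0.1700) = 0.1037
(A AND NOT C) OR (B AND NOT A) = a + b − a·b on (0.3569, 0.1037) = 0.4236
NOT C = 1 − 0.5700 = 0.4300
B AND NOT C = a·b on (0.6100, 0.4300) = 0.2623
B AND (B AND NOT C) = a·b on (0.6100, 0.2623) = 0.1600
((A AND NOT C) OR (B AND NOT A)) OR (B AND (B AND NOT C)) = a + b − a·b on (0.4236, 0.1600) = 0.5158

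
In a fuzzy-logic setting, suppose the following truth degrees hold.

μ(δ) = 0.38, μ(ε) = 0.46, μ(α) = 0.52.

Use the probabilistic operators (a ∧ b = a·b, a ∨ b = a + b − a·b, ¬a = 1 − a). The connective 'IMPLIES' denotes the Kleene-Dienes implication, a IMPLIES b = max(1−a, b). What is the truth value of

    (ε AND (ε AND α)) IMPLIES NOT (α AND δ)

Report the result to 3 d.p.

0.890

ε AND α = a·b on (0.4600, 0.5200) = 0.2392
ε AND (ε AND α) = a·b on (0.4600, 0.2392) = 0.1100
α AND δ = a·b on (0.5200, 0.3800) = 0.1976
NOT (α AND δ) = 1 − 0.1976 = 0.8024
(ε AND (ε AND α)) IMPLIES NOT (α AND δ)  [Kleene-Dienes: max(1−a, b)] with a=0.1100, b=0.8024 → 0.8900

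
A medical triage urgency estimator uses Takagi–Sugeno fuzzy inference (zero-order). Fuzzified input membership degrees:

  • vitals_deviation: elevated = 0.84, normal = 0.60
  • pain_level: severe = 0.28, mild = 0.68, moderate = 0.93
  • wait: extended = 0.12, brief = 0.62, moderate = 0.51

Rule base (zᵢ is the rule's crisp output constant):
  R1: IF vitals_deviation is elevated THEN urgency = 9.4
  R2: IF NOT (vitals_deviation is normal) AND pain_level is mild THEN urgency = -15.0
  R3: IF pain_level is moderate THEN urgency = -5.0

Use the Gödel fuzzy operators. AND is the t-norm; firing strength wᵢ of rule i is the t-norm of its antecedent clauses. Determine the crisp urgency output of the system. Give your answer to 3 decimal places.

R1 (z=9.4): elevated=0.84 → w = 0.84
R2 (z=-15.0): ¬normal=1−0.60=0.40, mild=0.68; AND[min(a, b)] → w = 0.40
R3 (z=-5.0): moderate=0.93 → w = 0.93
Weighted average = (0.84·9.4 + 0.40·-15.0 + 0.93·-5.0) / (0.84 + 0.40 + 0.93)
  = -2.7540 / 2.1700 = -1.269

-1.269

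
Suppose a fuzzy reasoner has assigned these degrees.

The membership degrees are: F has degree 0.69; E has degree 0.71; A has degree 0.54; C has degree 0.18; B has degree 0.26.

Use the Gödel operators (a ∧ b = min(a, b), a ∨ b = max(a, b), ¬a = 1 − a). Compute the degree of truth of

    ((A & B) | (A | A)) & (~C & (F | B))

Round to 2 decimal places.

0.54

A & B = min(a, b) on (0.54, 0.26) = 0.26
A | A = max(a, b) on (0.54, 0.54) = 0.54
(A & B) | (A | A) = max(a, b) on (0.26, 0.54) = 0.54
~C = 1 − 0.18 = 0.82
F | B = max(a, b) on (0.69, 0.26) = 0.69
~C & (F | B) = min(a, b) on (0.82, 0.69) = 0.69
((A & B) | (A | A)) & (~C & (F | B)) = min(a, b) on (0.54, 0.69) = 0.54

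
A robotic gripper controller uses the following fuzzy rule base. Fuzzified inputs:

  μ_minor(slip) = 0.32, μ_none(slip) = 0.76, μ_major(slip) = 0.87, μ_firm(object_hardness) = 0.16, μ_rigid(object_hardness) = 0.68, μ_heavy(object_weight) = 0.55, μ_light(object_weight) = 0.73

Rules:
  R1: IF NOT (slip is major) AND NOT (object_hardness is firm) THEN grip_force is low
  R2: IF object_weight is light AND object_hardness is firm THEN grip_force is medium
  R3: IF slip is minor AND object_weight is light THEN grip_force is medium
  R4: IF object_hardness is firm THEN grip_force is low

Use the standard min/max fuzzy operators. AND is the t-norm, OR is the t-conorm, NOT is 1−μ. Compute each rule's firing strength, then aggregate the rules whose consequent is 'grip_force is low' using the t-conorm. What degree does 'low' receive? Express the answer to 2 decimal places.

R1: ¬major=1−0.87=0.13, ¬firm=1−0.16=0.84; AND[min(a, b)] → w = 0.13
R2: light=0.73, firm=0.16; AND[min(a, b)] → w = 0.16
R3: minor=0.32, light=0.73; AND[min(a, b)] → w = 0.32
R4: firm=0.16 → w = 0.16
Rules with consequent 'low': {R1, R4} → strengths 0.13, 0.16
Aggregate via t-conorm [max(a, b)]: 0.16

0.16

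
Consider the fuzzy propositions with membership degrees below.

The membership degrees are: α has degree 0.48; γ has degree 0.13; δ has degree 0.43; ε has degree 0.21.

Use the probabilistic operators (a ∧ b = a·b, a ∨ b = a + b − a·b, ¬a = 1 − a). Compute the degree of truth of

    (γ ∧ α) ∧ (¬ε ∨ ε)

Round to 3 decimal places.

0.052

γ ∧ α = a·b on (0.1300, 0.4800) = 0.0624
¬ε = 1 − 0.2100 = 0.7900
¬ε ∨ ε = a + b − a·b on (0.7900, 0.2100) = 0.8341
(γ ∧ α) ∧ (¬ε ∨ ε) = a·b on (0.0624, 0.8341) = 0.0520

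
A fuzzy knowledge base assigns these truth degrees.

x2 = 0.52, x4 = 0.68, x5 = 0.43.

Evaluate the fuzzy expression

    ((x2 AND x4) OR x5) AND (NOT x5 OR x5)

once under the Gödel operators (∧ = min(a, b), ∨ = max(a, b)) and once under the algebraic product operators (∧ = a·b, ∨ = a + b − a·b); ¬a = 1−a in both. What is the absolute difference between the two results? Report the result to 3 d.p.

0.043

Under Gödel:
  x2 AND x4 = min(a, b) on (0.52, 0.68) = 0.52
  (x2 AND x4) OR x5 = max(a, b) on (0.52, 0.43) = 0.52
  NOT x5 = 1 − 0.43 = 0.57
  NOT x5 OR x5 = max(a, b) on (0.57, 0.43) = 0.57
  ((x2 AND x4) OR x5) AND (NOT x5 OR x5) = min(a, b) on (0.52, 0.57) = 0.52
  → value = 0.5200
Under algebraic product:
  x2 AND x4 = a·b on (0.5200, 0.6800) = 0.3536
  (x2 AND x4) OR x5 = a + b − a·b on (0.3536, 0.4300) = 0.6316
  NOT x5 = 1 − 0.4300 = 0.5700
  NOT x5 OR x5 = a + b − a·b on (0.5700, 0.4300) = 0.7549
  ((x2 AND x4) OR x5) AND (NOT x5 OR x5) = a·b on (0.6316, 0.7549) = 0.4768
  → value = 0.4768
|0.5200 − 0.4768| = 0.043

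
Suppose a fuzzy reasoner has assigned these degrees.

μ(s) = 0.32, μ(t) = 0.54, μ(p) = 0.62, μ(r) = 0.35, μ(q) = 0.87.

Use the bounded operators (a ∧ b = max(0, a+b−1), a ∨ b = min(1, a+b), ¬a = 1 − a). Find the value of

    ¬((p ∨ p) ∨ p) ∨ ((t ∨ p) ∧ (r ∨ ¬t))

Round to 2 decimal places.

p ∨ p = min(1, a+b) on (0.62, 0.62) = 1.00
(p ∨ p) ∨ p = min(1, a+b) on (1.00, 0.62) = 1.00
¬((p ∨ p) ∨ p) = 1 − 1.00 = 0.00
t ∨ p = min(1, a+b) on (0.54, 0.62) = 1.00
¬t = 1 − 0.54 = 0.46
r ∨ ¬t = min(1, a+b) on (0.35, 0.46) = 0.81
(t ∨ p) ∧ (r ∨ ¬t) = max(0, a+b−1) on (1.00, 0.81) = 0.81
¬((p ∨ p) ∨ p) ∨ ((t ∨ p) ∧ (r ∨ ¬t)) = min(1, a+b) on (0.00, 0.81) = 0.81

0.81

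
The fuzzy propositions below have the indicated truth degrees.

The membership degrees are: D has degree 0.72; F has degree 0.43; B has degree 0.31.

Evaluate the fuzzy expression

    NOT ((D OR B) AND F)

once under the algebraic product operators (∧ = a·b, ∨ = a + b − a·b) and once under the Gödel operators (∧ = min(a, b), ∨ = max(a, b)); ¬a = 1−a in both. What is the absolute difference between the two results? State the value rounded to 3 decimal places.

0.083

Under algebraic product:
  D OR B = a + b − a·b on (0.7200, 0.3100) = 0.8068
  (D OR B) AND F = a·b on (0.8068, 0.4300) = 0.3469
  NOT ((D OR B) AND F) = 1 − 0.3469 = 0.6531
  → value = 0.6531
Under Gödel:
  D OR B = max(a, b) on (0.72, 0.31) = 0.72
  (D OR B) AND F = min(a, b) on (0.72, 0.43) = 0.43
  NOT ((D OR B) AND F) = 1 − 0.43 = 0.57
  → value = 0.5700
|0.6531 − 0.5700| = 0.083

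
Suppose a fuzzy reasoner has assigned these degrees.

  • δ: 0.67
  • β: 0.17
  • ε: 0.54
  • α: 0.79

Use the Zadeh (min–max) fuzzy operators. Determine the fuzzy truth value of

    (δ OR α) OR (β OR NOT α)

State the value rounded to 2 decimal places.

δ OR α = max(a, b) on (0.67, 0.79) = 0.79
NOT α = 1 − 0.79 = 0.21
β OR NOT α = max(a, b) on (0.17, 0.21) = 0.21
(δ OR α) OR (β OR NOT α) = max(a, b) on (0.79, 0.21) = 0.79

0.79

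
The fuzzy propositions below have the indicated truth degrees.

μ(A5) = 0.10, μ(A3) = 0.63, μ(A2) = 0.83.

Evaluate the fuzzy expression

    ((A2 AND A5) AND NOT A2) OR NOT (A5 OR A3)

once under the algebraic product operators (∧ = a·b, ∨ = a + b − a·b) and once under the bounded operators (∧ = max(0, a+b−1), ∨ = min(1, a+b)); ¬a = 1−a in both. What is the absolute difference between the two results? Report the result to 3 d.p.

0.072

Under algebraic product:
  A2 AND A5 = a·b on (0.8300, 0.1000) = 0.0830
  NOT A2 = 1 − 0.8300 = 0.1700
  (A2 AND A5) AND NOT A2 = a·b on (0.0830, 0.1700) = 0.0141
  A5 OR A3 = a + b − a·b on (0.1000, 0.6300) = 0.6670
  NOT (A5 OR A3) = 1 − 0.6670 = 0.3330
  ((A2 AND A5) AND NOT A2) OR NOT (A5 OR A3) = a + b − a·b on (0.0141, 0.3330) = 0.3424
  → value = 0.3424
Under bounded:
  A2 AND A5 = max(0, a+b−1) on (0.83, 0.10) = 0.00
  NOT A2 = 1 − 0.83 = 0.17
  (A2 AND A5) AND NOT A2 = max(0, a+b−1) on (0.00, 0.17) = 0.00
  A5 OR A3 = min(1, a+b) on (0.10, 0.63) = 0.73
  NOT (A5 OR A3) = 1 − 0.73 = 0.27
  ((A2 AND A5) AND NOT A2) OR NOT (A5 OR A3) = min(1, a+b) on (0.00, 0.27) = 0.27
  → value = 0.2700
|0.3424 − 0.2700| = 0.072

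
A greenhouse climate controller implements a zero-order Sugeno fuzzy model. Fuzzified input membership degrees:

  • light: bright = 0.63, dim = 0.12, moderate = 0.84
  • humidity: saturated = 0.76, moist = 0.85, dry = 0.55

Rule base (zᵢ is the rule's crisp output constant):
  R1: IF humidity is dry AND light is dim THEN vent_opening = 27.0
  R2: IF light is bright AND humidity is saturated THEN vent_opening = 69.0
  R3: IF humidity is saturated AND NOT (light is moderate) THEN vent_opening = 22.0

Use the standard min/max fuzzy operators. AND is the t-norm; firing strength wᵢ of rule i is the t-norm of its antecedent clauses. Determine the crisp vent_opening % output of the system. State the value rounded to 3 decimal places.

55.198

R1 (z=27.0): dry=0.55, dim=0.12; AND[min(a, b)] → w = 0.12
R2 (z=69.0): bright=0.63, saturated=0.76; AND[min(a, b)] → w = 0.63
R3 (z=22.0): saturated=0.76, ¬moderate=1−0.84=0.16; AND[min(a, b)] → w = 0.16
Weighted average = (0.12·27.0 + 0.63·69.0 + 0.16·22.0) / (0.12 + 0.63 + 0.16)
  = 50.2300 / 0.9100 = 55.198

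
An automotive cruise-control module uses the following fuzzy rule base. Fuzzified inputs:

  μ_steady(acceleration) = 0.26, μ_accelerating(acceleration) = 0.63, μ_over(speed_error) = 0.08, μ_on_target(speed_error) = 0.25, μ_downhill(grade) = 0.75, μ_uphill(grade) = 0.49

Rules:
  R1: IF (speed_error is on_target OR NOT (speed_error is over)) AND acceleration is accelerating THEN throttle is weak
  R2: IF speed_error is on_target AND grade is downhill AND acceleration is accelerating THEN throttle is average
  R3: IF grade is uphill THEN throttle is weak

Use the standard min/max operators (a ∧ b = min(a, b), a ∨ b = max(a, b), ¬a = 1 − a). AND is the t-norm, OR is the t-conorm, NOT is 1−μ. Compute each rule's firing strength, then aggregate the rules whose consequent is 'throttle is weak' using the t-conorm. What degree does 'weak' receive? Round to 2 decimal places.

0.63

R1: (on_target=0.25 OR ¬over=1−0.08=0.92) = 0.92; AND[min(a, b)] with accelerating=0.63 → w = 0.63
R2: on_target=0.25, downhill=0.75, accelerating=0.63; AND[min(a, b)] → w = 0.25
R3: uphill=0.49 → w = 0.49
Rules with consequent 'weak': {R1, R3} → strengths 0.63, 0.49
Aggregate via t-conorm [max(a, b)]: 0.63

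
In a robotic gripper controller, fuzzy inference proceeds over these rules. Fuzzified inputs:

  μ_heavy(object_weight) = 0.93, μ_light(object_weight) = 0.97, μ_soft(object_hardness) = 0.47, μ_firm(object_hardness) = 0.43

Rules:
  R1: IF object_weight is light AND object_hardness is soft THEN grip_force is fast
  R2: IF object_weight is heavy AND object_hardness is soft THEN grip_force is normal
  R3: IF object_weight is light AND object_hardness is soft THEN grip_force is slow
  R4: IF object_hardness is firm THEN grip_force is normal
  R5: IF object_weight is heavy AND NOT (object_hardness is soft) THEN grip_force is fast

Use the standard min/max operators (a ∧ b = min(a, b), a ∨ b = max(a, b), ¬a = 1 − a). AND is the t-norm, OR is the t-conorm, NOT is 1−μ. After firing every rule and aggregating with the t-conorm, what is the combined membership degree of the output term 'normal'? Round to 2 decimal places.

R1: light=0.97, soft=0.47; AND[min(a, b)] → w = 0.47
R2: heavy=0.93, soft=0.47; AND[min(a, b)] → w = 0.47
R3: light=0.97, soft=0.47; AND[min(a, b)] → w = 0.47
R4: firm=0.43 → w = 0.43
R5: heavy=0.93, ¬soft=1−0.47=0.53; AND[min(a, b)] → w = 0.53
Rules with consequent 'normal': {R2, R4} → strengths 0.47, 0.43
Aggregate via t-conorm [max(a, b)]: 0.47

0.47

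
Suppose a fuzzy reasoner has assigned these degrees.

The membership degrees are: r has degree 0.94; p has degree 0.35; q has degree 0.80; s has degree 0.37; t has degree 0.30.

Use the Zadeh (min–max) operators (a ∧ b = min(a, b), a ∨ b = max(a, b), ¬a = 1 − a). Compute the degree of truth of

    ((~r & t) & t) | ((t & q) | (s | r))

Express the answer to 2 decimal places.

0.94

~r = 1 − 0.94 = 0.06
~r & t = min(a, b) on (0.06, 0.30) = 0.06
(~r & t) & t = min(a, b) on (0.06, 0.30) = 0.06
t & q = min(a, b) on (0.30, 0.80) = 0.30
s | r = max(a, b) on (0.37, 0.94) = 0.94
(t & q) | (s | r) = max(a, b) on (0.30, 0.94) = 0.94
((~r & t) & t) | ((t & q) | (s | r)) = max(a, b) on (0.06, 0.94) = 0.94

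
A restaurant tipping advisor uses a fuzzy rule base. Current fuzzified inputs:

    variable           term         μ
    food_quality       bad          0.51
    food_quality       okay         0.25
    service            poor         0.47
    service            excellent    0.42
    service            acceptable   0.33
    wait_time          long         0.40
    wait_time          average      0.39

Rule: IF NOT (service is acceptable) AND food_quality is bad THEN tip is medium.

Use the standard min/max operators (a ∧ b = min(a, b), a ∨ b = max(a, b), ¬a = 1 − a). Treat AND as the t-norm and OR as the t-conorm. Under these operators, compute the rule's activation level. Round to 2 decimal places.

firing strength: ¬acceptable=1−0.33=0.67, bad=0.51; AND[min(a, b)] → w = 0.51

0.51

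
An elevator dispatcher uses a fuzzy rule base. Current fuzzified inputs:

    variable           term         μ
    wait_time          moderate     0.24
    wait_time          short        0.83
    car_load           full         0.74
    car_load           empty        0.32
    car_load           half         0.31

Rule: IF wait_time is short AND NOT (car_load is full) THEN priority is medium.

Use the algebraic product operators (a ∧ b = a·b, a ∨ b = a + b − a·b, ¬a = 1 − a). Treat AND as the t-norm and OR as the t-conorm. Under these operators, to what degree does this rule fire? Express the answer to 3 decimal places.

0.216

firing strength: short=0.83, ¬full=1−0.74=0.26; AND[a·b] → w = 0.2158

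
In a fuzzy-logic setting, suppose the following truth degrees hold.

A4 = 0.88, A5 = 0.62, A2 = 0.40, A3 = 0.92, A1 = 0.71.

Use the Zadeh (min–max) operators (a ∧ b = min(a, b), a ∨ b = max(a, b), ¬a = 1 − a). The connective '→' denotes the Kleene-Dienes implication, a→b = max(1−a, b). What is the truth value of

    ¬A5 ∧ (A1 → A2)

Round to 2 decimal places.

0.38

¬A5 = 1 − 0.62 = 0.38
A1 → A2  [Kleene-Dienes: max(1−a, b)] with a=0.71, b=0.40 → 0.40
¬A5 ∧ (A1 → A2) = min(a, b) on (0.38, 0.40) = 0.38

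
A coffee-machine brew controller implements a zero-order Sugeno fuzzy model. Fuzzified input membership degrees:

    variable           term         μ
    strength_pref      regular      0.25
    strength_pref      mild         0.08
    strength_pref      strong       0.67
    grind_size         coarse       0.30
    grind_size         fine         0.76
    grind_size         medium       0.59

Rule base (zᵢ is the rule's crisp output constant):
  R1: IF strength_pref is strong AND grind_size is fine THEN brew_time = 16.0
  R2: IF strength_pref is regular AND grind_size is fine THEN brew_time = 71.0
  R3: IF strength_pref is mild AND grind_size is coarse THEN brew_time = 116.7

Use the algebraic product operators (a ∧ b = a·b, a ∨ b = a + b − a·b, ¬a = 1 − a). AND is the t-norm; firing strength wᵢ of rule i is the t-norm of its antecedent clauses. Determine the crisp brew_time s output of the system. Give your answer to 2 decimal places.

33.79

R1 (z=16.0): strong=0.67, fine=0.76; AND[a·b] → w = 0.5092
R2 (z=71.0): regular=0.25, fine=0.76; AND[a·b] → w = 0.1900
R3 (z=116.7): mild=0.08, coarse=0.30; AND[a·b] → w = 0.0240
Weighted average = (0.5092·16.0 + 0.1900·71.0 + 0.0240·116.7) / (0.5092 + 0.1900 + 0.0240)
  = 24.4380 / 0.7232 = 33.79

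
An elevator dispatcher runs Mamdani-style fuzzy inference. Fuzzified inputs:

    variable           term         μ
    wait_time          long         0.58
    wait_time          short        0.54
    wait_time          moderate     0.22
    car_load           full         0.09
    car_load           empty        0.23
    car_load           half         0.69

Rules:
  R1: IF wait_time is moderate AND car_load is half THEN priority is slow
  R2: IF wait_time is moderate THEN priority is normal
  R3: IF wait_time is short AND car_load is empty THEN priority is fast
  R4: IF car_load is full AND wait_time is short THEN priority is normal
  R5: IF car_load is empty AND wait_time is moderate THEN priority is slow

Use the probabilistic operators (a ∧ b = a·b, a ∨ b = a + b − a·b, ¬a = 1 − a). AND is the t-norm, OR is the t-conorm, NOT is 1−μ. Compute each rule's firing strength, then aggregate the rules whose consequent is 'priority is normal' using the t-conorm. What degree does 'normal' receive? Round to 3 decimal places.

R1: moderate=0.22, half=0.69; AND[a·b] → w = 0.1518
R2: moderate=0.22 → w = 0.2200
R3: short=0.54, empty=0.23; AND[a·b] → w = 0.1242
R4: full=0.09, short=0.54; AND[a·b] → w = 0.0486
R5: empty=0.23, moderate=0.22; AND[a·b] → w = 0.0506
Rules with consequent 'normal': {R2, R4} → strengths 0.2200, 0.0486
Aggregate via t-conorm [a + b − a·b]: 0.2579

0.258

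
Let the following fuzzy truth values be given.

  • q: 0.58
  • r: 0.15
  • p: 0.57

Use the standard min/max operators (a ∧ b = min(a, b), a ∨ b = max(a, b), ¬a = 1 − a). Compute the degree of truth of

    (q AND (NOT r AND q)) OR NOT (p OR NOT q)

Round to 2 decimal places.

0.58

NOT r = 1 − 0.15 = 0.85
NOT r AND q = min(a, b) on (0.85, 0.58) = 0.58
q AND (NOT r AND q) = min(a, b) on (0.58, 0.58) = 0.58
NOT q = 1 − 0.58 = 0.42
p OR NOT q = max(a, b) on (0.57, 0.42) = 0.57
NOT (p OR NOT q) = 1 − 0.57 = 0.43
(q AND (NOT r AND q)) OR NOT (p OR NOT q) = max(a, b) on (0.58, 0.43) = 0.58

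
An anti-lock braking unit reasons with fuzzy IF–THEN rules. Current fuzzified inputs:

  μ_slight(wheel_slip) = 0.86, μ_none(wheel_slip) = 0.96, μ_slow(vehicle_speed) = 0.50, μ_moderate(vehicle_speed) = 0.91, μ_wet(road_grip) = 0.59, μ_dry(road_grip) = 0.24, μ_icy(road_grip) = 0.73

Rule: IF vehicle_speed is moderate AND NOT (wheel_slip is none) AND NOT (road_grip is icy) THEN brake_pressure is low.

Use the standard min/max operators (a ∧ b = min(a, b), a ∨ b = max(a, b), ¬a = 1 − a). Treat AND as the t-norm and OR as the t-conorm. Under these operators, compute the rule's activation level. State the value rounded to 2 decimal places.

0.04

firing strength: moderate=0.91, ¬none=1−0.96=0.04, ¬icy=1−0.73=0.27; AND[min(a, b)] → w = 0.04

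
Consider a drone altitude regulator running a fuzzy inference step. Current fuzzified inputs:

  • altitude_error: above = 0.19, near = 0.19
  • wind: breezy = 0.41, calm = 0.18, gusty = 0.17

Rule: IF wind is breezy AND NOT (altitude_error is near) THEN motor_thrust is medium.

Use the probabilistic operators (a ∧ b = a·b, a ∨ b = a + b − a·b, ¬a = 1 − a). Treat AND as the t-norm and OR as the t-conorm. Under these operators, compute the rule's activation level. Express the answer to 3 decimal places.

firing strength: breezy=0.41, ¬near=1−0.19=0.81; AND[a·b] → w = 0.3321

0.332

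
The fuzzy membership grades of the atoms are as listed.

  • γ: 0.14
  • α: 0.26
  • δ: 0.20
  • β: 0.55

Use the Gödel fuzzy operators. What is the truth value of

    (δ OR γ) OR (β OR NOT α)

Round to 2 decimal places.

δ OR γ = max(a, b) on (0.20, 0.14) = 0.20
NOT α = 1 − 0.26 = 0.74
β OR NOT α = max(a, b) on (0.55, 0.74) = 0.74
(δ OR γ) OR (β OR NOT α) = max(a, b) on (0.20, 0.74) = 0.74

0.74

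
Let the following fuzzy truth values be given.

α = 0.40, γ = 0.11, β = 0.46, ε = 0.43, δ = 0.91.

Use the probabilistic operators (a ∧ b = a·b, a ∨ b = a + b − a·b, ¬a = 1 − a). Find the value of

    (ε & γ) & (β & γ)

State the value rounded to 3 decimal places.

0.002

ε & γ = a·b on (0.4300, 0.1100) = 0.0473
β & γ = a·b on (0.4600, 0.1100) = 0.0506
(ε & γ) & (β & γ) = a·b on (0.0473, 0.0506) = 0.0024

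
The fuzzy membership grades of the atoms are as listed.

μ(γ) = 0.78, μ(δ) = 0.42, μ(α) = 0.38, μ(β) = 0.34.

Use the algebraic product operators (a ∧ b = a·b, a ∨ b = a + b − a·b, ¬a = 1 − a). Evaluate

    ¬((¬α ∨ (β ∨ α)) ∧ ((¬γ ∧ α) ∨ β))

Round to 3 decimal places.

0.666

¬α = 1 − 0.3800 = 0.6200
β ∨ α = a + b − a·b on (0.3400, 0.3800) = 0.5908
¬α ∨ (β ∨ α) = a + b − a·b on (0.6200, 0.5908) = 0.8445
¬γ = 1 − 0.7800 = 0.2200
¬γ ∧ α = a·b on (0.2200, 0.3800) = 0.0836
(¬γ ∧ α) ∨ β = a + b − a·b on (0.0836, 0.3400) = 0.3952
(¬α ∨ (β ∨ α)) ∧ ((¬γ ∧ α) ∨ β) = a·b on (0.8445, 0.3952) = 0.3337
¬((¬α ∨ (β ∨ α)) ∧ ((¬γ ∧ α) ∨ β)) = 1 − 0.3337 = 0.6663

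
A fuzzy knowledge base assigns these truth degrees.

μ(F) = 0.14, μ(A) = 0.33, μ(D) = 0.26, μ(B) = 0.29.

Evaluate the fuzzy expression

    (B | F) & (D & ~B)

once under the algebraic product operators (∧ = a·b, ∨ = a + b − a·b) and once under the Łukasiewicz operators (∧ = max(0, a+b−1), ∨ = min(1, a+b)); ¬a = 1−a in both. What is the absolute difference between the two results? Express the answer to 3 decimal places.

0.072

Under algebraic product:
  B | F = a + b − a·b on (0.2900, 0.1400) = 0.3894
  ~B = 1 − 0.2900 = 0.7100
  D & ~B = a·b on (0.2600, 0.7100) = 0.1846
  (B | F) & (D & ~B) = a·b on (0.3894, 0.1846) = 0.0719
  → value = 0.0719
Under Łukasiewicz:
  B | F = min(1, a+b) on (0.29, 0.14) = 0.43
  ~B = 1 − 0.29 = 0.71
  D & ~B = max(0, a+b−1) on (0.26, 0.71) = 0.00
  (B | F) & (D & ~B) = max(0, a+b−1) on (0.43, 0.00) = 0.00
  → value = 0.0000
|0.0719 − 0.0000| = 0.072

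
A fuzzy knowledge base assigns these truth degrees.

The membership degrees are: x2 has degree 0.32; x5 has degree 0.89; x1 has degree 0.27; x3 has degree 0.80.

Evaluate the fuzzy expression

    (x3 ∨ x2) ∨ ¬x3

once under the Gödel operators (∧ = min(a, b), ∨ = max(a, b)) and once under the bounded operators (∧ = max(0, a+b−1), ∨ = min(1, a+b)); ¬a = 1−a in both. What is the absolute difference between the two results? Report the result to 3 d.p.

Under Gödel:
  x3 ∨ x2 = max(a, b) on (0.80, 0.32) = 0.80
  ¬x3 = 1 − 0.80 = 0.20
  (x3 ∨ x2) ∨ ¬x3 = max(a, b) on (0.80, 0.20) = 0.80
  → value = 0.8000
Under bounded:
  x3 ∨ x2 = min(1, a+b) on (0.80, 0.32) = 1.00
  ¬x3 = 1 − 0.80 = 0.20
  (x3 ∨ x2) ∨ ¬x3 = min(1, a+b) on (1.00, 0.20) = 1.00
  → value = 1.0000
|0.8000 − 1.0000| = 0.200

0.200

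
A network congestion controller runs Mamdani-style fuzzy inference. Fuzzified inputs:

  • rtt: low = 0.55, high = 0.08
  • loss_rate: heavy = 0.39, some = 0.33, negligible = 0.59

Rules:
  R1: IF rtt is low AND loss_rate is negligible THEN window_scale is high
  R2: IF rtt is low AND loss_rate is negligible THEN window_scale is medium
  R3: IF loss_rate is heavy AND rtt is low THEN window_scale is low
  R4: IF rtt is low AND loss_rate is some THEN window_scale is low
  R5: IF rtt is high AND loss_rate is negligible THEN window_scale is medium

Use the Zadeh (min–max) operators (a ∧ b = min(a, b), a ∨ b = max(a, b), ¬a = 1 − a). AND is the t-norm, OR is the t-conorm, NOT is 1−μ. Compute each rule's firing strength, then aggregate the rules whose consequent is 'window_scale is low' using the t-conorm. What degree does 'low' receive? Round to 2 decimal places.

R1: low=0.55, negligible=0.59; AND[min(a, b)] → w = 0.55
R2: low=0.55, negligible=0.59; AND[min(a, b)] → w = 0.55
R3: heavy=0.39, low=0.55; AND[min(a, b)] → w = 0.39
R4: low=0.55, some=0.33; AND[min(a, b)] → w = 0.33
R5: high=0.08, negligible=0.59; AND[min(a, b)] → w = 0.08
Rules with consequent 'low': {R3, R4} → strengths 0.39, 0.33
Aggregate via t-conorm [max(a, b)]: 0.39

0.39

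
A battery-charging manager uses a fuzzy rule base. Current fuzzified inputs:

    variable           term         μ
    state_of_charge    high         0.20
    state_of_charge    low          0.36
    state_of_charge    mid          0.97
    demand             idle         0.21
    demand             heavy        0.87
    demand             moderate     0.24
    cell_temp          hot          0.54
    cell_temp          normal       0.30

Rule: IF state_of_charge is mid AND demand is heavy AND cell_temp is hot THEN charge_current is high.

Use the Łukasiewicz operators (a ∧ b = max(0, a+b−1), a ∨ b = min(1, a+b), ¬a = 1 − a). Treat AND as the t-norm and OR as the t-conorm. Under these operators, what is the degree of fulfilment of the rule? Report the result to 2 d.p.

firing strength: mid=0.97, heavy=0.87, hot=0.54; AND[max(0, a+b−1)] → w = 0.38

0.38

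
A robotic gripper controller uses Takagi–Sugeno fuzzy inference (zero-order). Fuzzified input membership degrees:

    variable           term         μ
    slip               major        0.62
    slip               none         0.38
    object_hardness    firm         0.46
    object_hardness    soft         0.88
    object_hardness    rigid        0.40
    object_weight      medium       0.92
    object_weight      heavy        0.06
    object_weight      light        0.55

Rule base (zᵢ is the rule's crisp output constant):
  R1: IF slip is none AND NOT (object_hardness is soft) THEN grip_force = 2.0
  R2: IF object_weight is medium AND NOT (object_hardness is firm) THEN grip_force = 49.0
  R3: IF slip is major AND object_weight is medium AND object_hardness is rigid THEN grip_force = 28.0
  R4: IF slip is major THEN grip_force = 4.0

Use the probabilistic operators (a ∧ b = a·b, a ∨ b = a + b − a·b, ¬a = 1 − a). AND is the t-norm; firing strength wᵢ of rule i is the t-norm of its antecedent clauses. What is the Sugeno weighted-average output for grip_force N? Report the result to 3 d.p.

23.949

R1 (z=2.0): none=0.38, ¬soft=1−0.88=0.12; AND[a·b] → w = 0.0456
R2 (z=49.0): medium=0.92, ¬firm=1−0.46=0.54; AND[a·b] → w = 0.4968
R3 (z=28.0): major=0.62, medium=0.92, rigid=0.40; AND[a·b] → w = 0.2282
R4 (z=4.0): major=0.62 → w = 0.6200
Weighted average = (0.0456·2.0 + 0.4968·49.0 + 0.2282·28.0 + 0.6200·4.0) / (0.0456 + 0.4968 + 0.2282 + 0.6200)
  = 33.3029 / 1.3906 = 23.949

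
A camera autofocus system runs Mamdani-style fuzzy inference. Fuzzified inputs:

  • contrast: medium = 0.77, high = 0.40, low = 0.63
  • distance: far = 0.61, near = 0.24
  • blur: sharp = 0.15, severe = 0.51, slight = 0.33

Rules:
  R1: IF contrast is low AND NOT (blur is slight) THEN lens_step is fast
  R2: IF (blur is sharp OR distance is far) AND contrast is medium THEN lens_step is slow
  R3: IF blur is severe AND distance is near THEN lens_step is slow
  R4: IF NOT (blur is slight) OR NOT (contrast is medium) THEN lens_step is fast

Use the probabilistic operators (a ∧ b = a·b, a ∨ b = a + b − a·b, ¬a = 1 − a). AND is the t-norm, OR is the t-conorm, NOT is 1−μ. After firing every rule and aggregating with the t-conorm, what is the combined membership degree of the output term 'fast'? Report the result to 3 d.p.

0.853

R1: low=0.63, ¬slight=1−0.33=0.67; AND[a·b] → w = 0.4221
R2: (sharp=0.15 OR far=0.61) = 0.6685; AND[a·b] with medium=0.77 → w = 0.5147
R3: severe=0.51, near=0.24; AND[a·b] → w = 0.1224
R4: ¬slight=1−0.33=0.67, ¬medium=1−0.77=0.23; OR[a + b − a·b] → w = 0.7459
Rules with consequent 'fast': {R1, R4} → strengths 0.4221, 0.7459
Aggregate via t-conorm [a + b − a·b]: 0.8532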